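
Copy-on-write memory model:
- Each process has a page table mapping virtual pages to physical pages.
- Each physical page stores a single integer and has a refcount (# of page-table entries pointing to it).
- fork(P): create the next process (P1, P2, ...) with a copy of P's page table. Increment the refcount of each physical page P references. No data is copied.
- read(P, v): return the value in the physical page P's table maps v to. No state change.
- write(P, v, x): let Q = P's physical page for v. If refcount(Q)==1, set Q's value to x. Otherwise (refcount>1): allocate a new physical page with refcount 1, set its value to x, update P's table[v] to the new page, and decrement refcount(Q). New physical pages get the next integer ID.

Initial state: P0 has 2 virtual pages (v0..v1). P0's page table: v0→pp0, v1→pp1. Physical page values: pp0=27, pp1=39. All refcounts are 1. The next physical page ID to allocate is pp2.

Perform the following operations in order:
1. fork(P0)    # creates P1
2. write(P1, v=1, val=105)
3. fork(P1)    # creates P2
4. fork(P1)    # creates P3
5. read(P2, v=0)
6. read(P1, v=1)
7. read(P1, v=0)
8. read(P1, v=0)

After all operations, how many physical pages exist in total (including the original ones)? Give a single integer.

Op 1: fork(P0) -> P1. 2 ppages; refcounts: pp0:2 pp1:2
Op 2: write(P1, v1, 105). refcount(pp1)=2>1 -> COPY to pp2. 3 ppages; refcounts: pp0:2 pp1:1 pp2:1
Op 3: fork(P1) -> P2. 3 ppages; refcounts: pp0:3 pp1:1 pp2:2
Op 4: fork(P1) -> P3. 3 ppages; refcounts: pp0:4 pp1:1 pp2:3
Op 5: read(P2, v0) -> 27. No state change.
Op 6: read(P1, v1) -> 105. No state change.
Op 7: read(P1, v0) -> 27. No state change.
Op 8: read(P1, v0) -> 27. No state change.

Answer: 3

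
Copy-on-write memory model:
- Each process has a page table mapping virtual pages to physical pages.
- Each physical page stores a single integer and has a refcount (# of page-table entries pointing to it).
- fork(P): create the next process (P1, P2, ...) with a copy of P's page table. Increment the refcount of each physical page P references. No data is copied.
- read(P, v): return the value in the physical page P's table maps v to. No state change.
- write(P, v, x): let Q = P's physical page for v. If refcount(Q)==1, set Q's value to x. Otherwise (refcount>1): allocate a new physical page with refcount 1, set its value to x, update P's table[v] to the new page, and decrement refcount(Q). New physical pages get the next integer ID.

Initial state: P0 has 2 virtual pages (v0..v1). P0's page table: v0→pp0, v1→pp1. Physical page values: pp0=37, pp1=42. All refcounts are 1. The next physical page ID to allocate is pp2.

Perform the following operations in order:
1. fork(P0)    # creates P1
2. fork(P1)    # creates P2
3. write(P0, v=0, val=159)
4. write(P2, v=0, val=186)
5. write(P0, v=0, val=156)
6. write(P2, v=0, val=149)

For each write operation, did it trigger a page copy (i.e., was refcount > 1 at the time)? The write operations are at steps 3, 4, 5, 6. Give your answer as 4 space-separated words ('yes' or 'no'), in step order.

Op 1: fork(P0) -> P1. 2 ppages; refcounts: pp0:2 pp1:2
Op 2: fork(P1) -> P2. 2 ppages; refcounts: pp0:3 pp1:3
Op 3: write(P0, v0, 159). refcount(pp0)=3>1 -> COPY to pp2. 3 ppages; refcounts: pp0:2 pp1:3 pp2:1
Op 4: write(P2, v0, 186). refcount(pp0)=2>1 -> COPY to pp3. 4 ppages; refcounts: pp0:1 pp1:3 pp2:1 pp3:1
Op 5: write(P0, v0, 156). refcount(pp2)=1 -> write in place. 4 ppages; refcounts: pp0:1 pp1:3 pp2:1 pp3:1
Op 6: write(P2, v0, 149). refcount(pp3)=1 -> write in place. 4 ppages; refcounts: pp0:1 pp1:3 pp2:1 pp3:1

yes yes no no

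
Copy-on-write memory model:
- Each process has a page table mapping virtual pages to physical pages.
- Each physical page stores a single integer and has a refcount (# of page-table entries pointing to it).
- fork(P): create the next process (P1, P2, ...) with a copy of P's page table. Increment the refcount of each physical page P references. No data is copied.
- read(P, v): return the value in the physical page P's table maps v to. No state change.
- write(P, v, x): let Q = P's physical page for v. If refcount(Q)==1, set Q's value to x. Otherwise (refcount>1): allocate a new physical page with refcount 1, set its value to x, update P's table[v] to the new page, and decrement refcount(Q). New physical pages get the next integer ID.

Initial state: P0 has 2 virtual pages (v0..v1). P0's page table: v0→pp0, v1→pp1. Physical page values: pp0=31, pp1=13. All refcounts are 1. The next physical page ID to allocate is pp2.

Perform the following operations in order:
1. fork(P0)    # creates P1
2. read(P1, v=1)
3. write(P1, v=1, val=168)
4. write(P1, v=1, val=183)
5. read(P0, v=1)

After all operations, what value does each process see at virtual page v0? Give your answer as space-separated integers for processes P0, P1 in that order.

Op 1: fork(P0) -> P1. 2 ppages; refcounts: pp0:2 pp1:2
Op 2: read(P1, v1) -> 13. No state change.
Op 3: write(P1, v1, 168). refcount(pp1)=2>1 -> COPY to pp2. 3 ppages; refcounts: pp0:2 pp1:1 pp2:1
Op 4: write(P1, v1, 183). refcount(pp2)=1 -> write in place. 3 ppages; refcounts: pp0:2 pp1:1 pp2:1
Op 5: read(P0, v1) -> 13. No state change.
P0: v0 -> pp0 = 31
P1: v0 -> pp0 = 31

Answer: 31 31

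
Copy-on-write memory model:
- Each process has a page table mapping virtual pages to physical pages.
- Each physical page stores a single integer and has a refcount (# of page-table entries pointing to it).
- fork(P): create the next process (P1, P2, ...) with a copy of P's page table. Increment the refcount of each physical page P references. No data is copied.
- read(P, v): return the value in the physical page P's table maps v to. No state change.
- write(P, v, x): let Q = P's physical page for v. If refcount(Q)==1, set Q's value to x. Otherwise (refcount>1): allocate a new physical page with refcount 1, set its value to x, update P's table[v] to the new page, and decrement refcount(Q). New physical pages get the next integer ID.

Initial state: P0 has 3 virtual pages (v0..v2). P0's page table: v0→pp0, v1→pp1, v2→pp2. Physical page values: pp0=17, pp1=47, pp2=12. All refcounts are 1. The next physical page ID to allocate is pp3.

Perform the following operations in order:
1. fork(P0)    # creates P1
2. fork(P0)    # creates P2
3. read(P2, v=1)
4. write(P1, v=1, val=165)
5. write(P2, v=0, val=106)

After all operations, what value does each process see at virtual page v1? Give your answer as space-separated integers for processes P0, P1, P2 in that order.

Op 1: fork(P0) -> P1. 3 ppages; refcounts: pp0:2 pp1:2 pp2:2
Op 2: fork(P0) -> P2. 3 ppages; refcounts: pp0:3 pp1:3 pp2:3
Op 3: read(P2, v1) -> 47. No state change.
Op 4: write(P1, v1, 165). refcount(pp1)=3>1 -> COPY to pp3. 4 ppages; refcounts: pp0:3 pp1:2 pp2:3 pp3:1
Op 5: write(P2, v0, 106). refcount(pp0)=3>1 -> COPY to pp4. 5 ppages; refcounts: pp0:2 pp1:2 pp2:3 pp3:1 pp4:1
P0: v1 -> pp1 = 47
P1: v1 -> pp3 = 165
P2: v1 -> pp1 = 47

Answer: 47 165 47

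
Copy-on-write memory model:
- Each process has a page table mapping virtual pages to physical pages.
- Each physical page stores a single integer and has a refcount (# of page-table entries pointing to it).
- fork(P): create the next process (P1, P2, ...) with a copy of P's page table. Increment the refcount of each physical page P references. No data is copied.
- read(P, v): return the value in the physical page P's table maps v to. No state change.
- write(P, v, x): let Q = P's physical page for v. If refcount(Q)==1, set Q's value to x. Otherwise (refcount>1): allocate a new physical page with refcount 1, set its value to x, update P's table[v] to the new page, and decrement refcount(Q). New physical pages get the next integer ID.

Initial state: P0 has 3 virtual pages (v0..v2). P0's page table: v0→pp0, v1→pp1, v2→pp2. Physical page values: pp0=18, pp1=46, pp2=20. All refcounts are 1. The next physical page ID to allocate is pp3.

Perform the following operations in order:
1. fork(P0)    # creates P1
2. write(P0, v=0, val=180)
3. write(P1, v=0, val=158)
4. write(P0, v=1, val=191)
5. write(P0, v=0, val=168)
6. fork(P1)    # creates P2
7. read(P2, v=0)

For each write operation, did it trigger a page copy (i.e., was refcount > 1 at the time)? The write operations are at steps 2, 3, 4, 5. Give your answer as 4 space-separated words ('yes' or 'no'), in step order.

Op 1: fork(P0) -> P1. 3 ppages; refcounts: pp0:2 pp1:2 pp2:2
Op 2: write(P0, v0, 180). refcount(pp0)=2>1 -> COPY to pp3. 4 ppages; refcounts: pp0:1 pp1:2 pp2:2 pp3:1
Op 3: write(P1, v0, 158). refcount(pp0)=1 -> write in place. 4 ppages; refcounts: pp0:1 pp1:2 pp2:2 pp3:1
Op 4: write(P0, v1, 191). refcount(pp1)=2>1 -> COPY to pp4. 5 ppages; refcounts: pp0:1 pp1:1 pp2:2 pp3:1 pp4:1
Op 5: write(P0, v0, 168). refcount(pp3)=1 -> write in place. 5 ppages; refcounts: pp0:1 pp1:1 pp2:2 pp3:1 pp4:1
Op 6: fork(P1) -> P2. 5 ppages; refcounts: pp0:2 pp1:2 pp2:3 pp3:1 pp4:1
Op 7: read(P2, v0) -> 158. No state change.

yes no yes no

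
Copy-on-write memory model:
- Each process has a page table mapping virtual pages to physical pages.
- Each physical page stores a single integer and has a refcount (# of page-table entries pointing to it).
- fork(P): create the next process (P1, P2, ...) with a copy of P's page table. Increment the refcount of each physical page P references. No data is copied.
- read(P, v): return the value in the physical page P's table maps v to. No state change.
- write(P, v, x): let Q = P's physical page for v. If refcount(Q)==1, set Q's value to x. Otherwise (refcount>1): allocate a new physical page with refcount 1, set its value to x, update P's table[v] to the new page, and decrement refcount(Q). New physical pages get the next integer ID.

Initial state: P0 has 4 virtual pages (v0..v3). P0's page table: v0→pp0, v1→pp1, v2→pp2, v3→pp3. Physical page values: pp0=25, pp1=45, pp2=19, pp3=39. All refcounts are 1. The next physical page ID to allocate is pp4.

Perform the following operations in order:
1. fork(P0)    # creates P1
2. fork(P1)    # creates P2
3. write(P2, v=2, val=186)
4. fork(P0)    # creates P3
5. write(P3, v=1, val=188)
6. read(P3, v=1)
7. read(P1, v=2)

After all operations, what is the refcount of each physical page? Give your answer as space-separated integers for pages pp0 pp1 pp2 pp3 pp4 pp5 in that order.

Op 1: fork(P0) -> P1. 4 ppages; refcounts: pp0:2 pp1:2 pp2:2 pp3:2
Op 2: fork(P1) -> P2. 4 ppages; refcounts: pp0:3 pp1:3 pp2:3 pp3:3
Op 3: write(P2, v2, 186). refcount(pp2)=3>1 -> COPY to pp4. 5 ppages; refcounts: pp0:3 pp1:3 pp2:2 pp3:3 pp4:1
Op 4: fork(P0) -> P3. 5 ppages; refcounts: pp0:4 pp1:4 pp2:3 pp3:4 pp4:1
Op 5: write(P3, v1, 188). refcount(pp1)=4>1 -> COPY to pp5. 6 ppages; refcounts: pp0:4 pp1:3 pp2:3 pp3:4 pp4:1 pp5:1
Op 6: read(P3, v1) -> 188. No state change.
Op 7: read(P1, v2) -> 19. No state change.

Answer: 4 3 3 4 1 1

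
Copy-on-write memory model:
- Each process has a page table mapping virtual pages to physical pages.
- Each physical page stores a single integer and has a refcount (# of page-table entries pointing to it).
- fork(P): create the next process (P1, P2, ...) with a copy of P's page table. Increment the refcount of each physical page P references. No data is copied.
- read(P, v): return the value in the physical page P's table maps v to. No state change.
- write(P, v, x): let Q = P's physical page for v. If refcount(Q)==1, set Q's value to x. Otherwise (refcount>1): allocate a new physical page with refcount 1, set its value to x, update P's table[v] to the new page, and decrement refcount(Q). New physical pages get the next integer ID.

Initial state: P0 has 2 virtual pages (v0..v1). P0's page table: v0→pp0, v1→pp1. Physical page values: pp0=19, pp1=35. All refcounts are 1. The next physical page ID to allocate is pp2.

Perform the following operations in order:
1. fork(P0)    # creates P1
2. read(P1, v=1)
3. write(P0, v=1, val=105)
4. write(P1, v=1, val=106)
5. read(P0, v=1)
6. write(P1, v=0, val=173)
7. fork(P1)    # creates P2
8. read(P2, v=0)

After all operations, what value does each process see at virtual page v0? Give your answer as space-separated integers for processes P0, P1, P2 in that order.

Answer: 19 173 173

Derivation:
Op 1: fork(P0) -> P1. 2 ppages; refcounts: pp0:2 pp1:2
Op 2: read(P1, v1) -> 35. No state change.
Op 3: write(P0, v1, 105). refcount(pp1)=2>1 -> COPY to pp2. 3 ppages; refcounts: pp0:2 pp1:1 pp2:1
Op 4: write(P1, v1, 106). refcount(pp1)=1 -> write in place. 3 ppages; refcounts: pp0:2 pp1:1 pp2:1
Op 5: read(P0, v1) -> 105. No state change.
Op 6: write(P1, v0, 173). refcount(pp0)=2>1 -> COPY to pp3. 4 ppages; refcounts: pp0:1 pp1:1 pp2:1 pp3:1
Op 7: fork(P1) -> P2. 4 ppages; refcounts: pp0:1 pp1:2 pp2:1 pp3:2
Op 8: read(P2, v0) -> 173. No state change.
P0: v0 -> pp0 = 19
P1: v0 -> pp3 = 173
P2: v0 -> pp3 = 173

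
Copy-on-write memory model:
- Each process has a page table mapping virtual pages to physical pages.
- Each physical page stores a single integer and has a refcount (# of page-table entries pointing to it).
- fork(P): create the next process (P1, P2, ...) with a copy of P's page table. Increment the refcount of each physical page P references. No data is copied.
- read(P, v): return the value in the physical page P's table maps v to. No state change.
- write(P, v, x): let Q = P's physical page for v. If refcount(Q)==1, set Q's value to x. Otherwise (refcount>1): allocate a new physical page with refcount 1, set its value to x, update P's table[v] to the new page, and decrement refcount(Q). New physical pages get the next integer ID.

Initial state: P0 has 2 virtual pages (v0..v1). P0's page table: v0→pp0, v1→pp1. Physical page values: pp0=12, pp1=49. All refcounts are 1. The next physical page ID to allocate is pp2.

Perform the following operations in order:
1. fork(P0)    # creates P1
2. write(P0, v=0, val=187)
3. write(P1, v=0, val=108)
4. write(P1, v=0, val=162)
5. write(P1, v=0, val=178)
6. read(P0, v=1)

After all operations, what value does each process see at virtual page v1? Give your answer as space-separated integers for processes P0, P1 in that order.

Answer: 49 49

Derivation:
Op 1: fork(P0) -> P1. 2 ppages; refcounts: pp0:2 pp1:2
Op 2: write(P0, v0, 187). refcount(pp0)=2>1 -> COPY to pp2. 3 ppages; refcounts: pp0:1 pp1:2 pp2:1
Op 3: write(P1, v0, 108). refcount(pp0)=1 -> write in place. 3 ppages; refcounts: pp0:1 pp1:2 pp2:1
Op 4: write(P1, v0, 162). refcount(pp0)=1 -> write in place. 3 ppages; refcounts: pp0:1 pp1:2 pp2:1
Op 5: write(P1, v0, 178). refcount(pp0)=1 -> write in place. 3 ppages; refcounts: pp0:1 pp1:2 pp2:1
Op 6: read(P0, v1) -> 49. No state change.
P0: v1 -> pp1 = 49
P1: v1 -> pp1 = 49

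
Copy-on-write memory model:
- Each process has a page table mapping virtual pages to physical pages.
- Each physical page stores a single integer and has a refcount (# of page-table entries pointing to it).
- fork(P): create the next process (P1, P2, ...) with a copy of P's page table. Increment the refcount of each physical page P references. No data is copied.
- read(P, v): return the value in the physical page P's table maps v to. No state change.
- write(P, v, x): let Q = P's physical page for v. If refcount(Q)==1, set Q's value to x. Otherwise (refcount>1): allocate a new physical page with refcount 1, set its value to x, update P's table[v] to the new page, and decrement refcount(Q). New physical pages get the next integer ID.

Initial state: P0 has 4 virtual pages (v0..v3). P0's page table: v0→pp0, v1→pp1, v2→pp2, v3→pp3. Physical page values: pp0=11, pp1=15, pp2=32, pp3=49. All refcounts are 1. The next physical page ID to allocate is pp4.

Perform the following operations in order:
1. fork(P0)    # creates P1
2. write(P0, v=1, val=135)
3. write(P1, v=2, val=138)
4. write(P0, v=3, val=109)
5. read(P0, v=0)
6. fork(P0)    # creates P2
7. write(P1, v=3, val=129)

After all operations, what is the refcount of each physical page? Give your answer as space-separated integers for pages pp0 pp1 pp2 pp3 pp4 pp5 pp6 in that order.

Op 1: fork(P0) -> P1. 4 ppages; refcounts: pp0:2 pp1:2 pp2:2 pp3:2
Op 2: write(P0, v1, 135). refcount(pp1)=2>1 -> COPY to pp4. 5 ppages; refcounts: pp0:2 pp1:1 pp2:2 pp3:2 pp4:1
Op 3: write(P1, v2, 138). refcount(pp2)=2>1 -> COPY to pp5. 6 ppages; refcounts: pp0:2 pp1:1 pp2:1 pp3:2 pp4:1 pp5:1
Op 4: write(P0, v3, 109). refcount(pp3)=2>1 -> COPY to pp6. 7 ppages; refcounts: pp0:2 pp1:1 pp2:1 pp3:1 pp4:1 pp5:1 pp6:1
Op 5: read(P0, v0) -> 11. No state change.
Op 6: fork(P0) -> P2. 7 ppages; refcounts: pp0:3 pp1:1 pp2:2 pp3:1 pp4:2 pp5:1 pp6:2
Op 7: write(P1, v3, 129). refcount(pp3)=1 -> write in place. 7 ppages; refcounts: pp0:3 pp1:1 pp2:2 pp3:1 pp4:2 pp5:1 pp6:2

Answer: 3 1 2 1 2 1 2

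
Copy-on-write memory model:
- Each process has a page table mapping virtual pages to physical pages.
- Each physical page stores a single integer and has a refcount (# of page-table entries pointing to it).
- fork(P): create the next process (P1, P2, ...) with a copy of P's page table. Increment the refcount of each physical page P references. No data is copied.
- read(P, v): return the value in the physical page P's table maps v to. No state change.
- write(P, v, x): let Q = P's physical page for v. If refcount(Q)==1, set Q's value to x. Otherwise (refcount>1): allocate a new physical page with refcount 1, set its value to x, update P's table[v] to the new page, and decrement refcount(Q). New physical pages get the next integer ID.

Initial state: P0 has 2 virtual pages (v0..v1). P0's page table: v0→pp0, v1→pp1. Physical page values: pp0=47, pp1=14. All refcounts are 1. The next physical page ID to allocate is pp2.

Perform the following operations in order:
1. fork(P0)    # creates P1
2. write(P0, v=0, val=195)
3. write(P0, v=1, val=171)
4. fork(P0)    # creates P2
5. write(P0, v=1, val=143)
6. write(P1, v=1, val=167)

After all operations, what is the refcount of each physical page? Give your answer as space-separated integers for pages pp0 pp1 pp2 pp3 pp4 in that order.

Op 1: fork(P0) -> P1. 2 ppages; refcounts: pp0:2 pp1:2
Op 2: write(P0, v0, 195). refcount(pp0)=2>1 -> COPY to pp2. 3 ppages; refcounts: pp0:1 pp1:2 pp2:1
Op 3: write(P0, v1, 171). refcount(pp1)=2>1 -> COPY to pp3. 4 ppages; refcounts: pp0:1 pp1:1 pp2:1 pp3:1
Op 4: fork(P0) -> P2. 4 ppages; refcounts: pp0:1 pp1:1 pp2:2 pp3:2
Op 5: write(P0, v1, 143). refcount(pp3)=2>1 -> COPY to pp4. 5 ppages; refcounts: pp0:1 pp1:1 pp2:2 pp3:1 pp4:1
Op 6: write(P1, v1, 167). refcount(pp1)=1 -> write in place. 5 ppages; refcounts: pp0:1 pp1:1 pp2:2 pp3:1 pp4:1

Answer: 1 1 2 1 1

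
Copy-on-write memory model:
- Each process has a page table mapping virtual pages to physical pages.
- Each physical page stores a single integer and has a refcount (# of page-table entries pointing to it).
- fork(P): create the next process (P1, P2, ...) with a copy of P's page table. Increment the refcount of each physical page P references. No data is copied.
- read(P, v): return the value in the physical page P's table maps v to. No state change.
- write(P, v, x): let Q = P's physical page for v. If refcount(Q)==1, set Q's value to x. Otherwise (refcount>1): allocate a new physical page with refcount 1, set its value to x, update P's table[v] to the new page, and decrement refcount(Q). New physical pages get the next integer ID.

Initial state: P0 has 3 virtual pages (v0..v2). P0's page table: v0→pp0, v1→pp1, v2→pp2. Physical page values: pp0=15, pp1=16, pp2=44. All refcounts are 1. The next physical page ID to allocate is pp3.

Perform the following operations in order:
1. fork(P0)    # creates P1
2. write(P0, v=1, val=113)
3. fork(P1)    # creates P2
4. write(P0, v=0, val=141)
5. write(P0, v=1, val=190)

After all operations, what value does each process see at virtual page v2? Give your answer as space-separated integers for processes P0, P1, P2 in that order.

Answer: 44 44 44

Derivation:
Op 1: fork(P0) -> P1. 3 ppages; refcounts: pp0:2 pp1:2 pp2:2
Op 2: write(P0, v1, 113). refcount(pp1)=2>1 -> COPY to pp3. 4 ppages; refcounts: pp0:2 pp1:1 pp2:2 pp3:1
Op 3: fork(P1) -> P2. 4 ppages; refcounts: pp0:3 pp1:2 pp2:3 pp3:1
Op 4: write(P0, v0, 141). refcount(pp0)=3>1 -> COPY to pp4. 5 ppages; refcounts: pp0:2 pp1:2 pp2:3 pp3:1 pp4:1
Op 5: write(P0, v1, 190). refcount(pp3)=1 -> write in place. 5 ppages; refcounts: pp0:2 pp1:2 pp2:3 pp3:1 pp4:1
P0: v2 -> pp2 = 44
P1: v2 -> pp2 = 44
P2: v2 -> pp2 = 44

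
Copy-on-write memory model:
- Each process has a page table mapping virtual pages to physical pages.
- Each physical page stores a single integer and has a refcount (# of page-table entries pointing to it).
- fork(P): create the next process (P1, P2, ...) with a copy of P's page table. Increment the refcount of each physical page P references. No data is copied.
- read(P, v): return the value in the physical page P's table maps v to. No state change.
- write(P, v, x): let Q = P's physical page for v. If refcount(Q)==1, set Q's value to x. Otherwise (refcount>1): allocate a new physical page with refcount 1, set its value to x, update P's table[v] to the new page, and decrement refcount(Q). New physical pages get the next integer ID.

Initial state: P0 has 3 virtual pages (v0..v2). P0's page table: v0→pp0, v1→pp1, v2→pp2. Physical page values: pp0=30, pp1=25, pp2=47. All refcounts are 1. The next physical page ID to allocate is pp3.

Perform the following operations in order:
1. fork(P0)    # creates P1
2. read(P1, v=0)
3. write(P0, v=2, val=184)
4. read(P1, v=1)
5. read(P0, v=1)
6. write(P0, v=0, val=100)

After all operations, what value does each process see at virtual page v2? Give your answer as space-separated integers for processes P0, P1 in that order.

Answer: 184 47

Derivation:
Op 1: fork(P0) -> P1. 3 ppages; refcounts: pp0:2 pp1:2 pp2:2
Op 2: read(P1, v0) -> 30. No state change.
Op 3: write(P0, v2, 184). refcount(pp2)=2>1 -> COPY to pp3. 4 ppages; refcounts: pp0:2 pp1:2 pp2:1 pp3:1
Op 4: read(P1, v1) -> 25. No state change.
Op 5: read(P0, v1) -> 25. No state change.
Op 6: write(P0, v0, 100). refcount(pp0)=2>1 -> COPY to pp4. 5 ppages; refcounts: pp0:1 pp1:2 pp2:1 pp3:1 pp4:1
P0: v2 -> pp3 = 184
P1: v2 -> pp2 = 47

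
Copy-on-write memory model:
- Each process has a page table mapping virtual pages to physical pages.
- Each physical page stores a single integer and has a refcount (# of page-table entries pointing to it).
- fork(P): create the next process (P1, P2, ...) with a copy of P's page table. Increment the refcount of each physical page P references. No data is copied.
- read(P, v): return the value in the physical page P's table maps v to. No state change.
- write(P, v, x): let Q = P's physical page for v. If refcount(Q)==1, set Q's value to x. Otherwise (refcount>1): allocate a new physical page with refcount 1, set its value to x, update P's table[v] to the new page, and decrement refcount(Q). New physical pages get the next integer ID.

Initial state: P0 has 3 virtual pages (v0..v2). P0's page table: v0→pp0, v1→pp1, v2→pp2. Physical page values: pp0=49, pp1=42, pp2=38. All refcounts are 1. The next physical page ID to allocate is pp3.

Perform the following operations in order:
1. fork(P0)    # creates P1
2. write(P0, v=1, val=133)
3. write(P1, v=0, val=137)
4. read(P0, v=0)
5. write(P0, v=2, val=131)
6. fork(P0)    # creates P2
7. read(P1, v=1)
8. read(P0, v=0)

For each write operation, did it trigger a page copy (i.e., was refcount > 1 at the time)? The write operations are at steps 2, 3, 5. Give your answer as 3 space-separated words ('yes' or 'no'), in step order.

Op 1: fork(P0) -> P1. 3 ppages; refcounts: pp0:2 pp1:2 pp2:2
Op 2: write(P0, v1, 133). refcount(pp1)=2>1 -> COPY to pp3. 4 ppages; refcounts: pp0:2 pp1:1 pp2:2 pp3:1
Op 3: write(P1, v0, 137). refcount(pp0)=2>1 -> COPY to pp4. 5 ppages; refcounts: pp0:1 pp1:1 pp2:2 pp3:1 pp4:1
Op 4: read(P0, v0) -> 49. No state change.
Op 5: write(P0, v2, 131). refcount(pp2)=2>1 -> COPY to pp5. 6 ppages; refcounts: pp0:1 pp1:1 pp2:1 pp3:1 pp4:1 pp5:1
Op 6: fork(P0) -> P2. 6 ppages; refcounts: pp0:2 pp1:1 pp2:1 pp3:2 pp4:1 pp5:2
Op 7: read(P1, v1) -> 42. No state change.
Op 8: read(P0, v0) -> 49. No state change.

yes yes yes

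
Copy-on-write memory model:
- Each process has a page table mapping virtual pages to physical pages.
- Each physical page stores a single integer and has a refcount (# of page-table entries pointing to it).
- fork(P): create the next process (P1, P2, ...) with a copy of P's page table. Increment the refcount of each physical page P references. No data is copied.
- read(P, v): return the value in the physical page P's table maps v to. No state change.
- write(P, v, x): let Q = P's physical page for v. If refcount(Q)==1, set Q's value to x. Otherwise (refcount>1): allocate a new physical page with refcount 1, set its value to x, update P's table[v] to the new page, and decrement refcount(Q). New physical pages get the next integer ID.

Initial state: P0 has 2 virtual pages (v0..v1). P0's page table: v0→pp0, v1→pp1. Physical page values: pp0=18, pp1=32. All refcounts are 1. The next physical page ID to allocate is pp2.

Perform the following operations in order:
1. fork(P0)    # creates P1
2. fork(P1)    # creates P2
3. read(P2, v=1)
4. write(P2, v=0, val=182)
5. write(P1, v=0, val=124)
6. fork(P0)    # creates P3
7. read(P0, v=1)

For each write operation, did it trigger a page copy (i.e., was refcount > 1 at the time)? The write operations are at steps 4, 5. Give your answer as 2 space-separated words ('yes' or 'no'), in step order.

Op 1: fork(P0) -> P1. 2 ppages; refcounts: pp0:2 pp1:2
Op 2: fork(P1) -> P2. 2 ppages; refcounts: pp0:3 pp1:3
Op 3: read(P2, v1) -> 32. No state change.
Op 4: write(P2, v0, 182). refcount(pp0)=3>1 -> COPY to pp2. 3 ppages; refcounts: pp0:2 pp1:3 pp2:1
Op 5: write(P1, v0, 124). refcount(pp0)=2>1 -> COPY to pp3. 4 ppages; refcounts: pp0:1 pp1:3 pp2:1 pp3:1
Op 6: fork(P0) -> P3. 4 ppages; refcounts: pp0:2 pp1:4 pp2:1 pp3:1
Op 7: read(P0, v1) -> 32. No state change.

yes yes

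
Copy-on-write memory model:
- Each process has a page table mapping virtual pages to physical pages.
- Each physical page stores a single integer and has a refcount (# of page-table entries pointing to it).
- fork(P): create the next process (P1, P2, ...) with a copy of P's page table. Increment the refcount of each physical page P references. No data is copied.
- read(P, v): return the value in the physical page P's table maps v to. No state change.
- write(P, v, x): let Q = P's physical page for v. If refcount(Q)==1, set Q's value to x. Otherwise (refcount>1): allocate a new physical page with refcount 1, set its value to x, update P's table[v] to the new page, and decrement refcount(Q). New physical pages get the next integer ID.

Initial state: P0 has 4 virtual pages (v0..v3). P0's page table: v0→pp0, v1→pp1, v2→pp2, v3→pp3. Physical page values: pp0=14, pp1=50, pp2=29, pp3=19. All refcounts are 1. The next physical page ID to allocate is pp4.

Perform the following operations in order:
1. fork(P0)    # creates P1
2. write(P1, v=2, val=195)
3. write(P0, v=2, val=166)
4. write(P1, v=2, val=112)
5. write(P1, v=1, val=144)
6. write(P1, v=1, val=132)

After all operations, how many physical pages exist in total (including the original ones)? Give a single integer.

Op 1: fork(P0) -> P1. 4 ppages; refcounts: pp0:2 pp1:2 pp2:2 pp3:2
Op 2: write(P1, v2, 195). refcount(pp2)=2>1 -> COPY to pp4. 5 ppages; refcounts: pp0:2 pp1:2 pp2:1 pp3:2 pp4:1
Op 3: write(P0, v2, 166). refcount(pp2)=1 -> write in place. 5 ppages; refcounts: pp0:2 pp1:2 pp2:1 pp3:2 pp4:1
Op 4: write(P1, v2, 112). refcount(pp4)=1 -> write in place. 5 ppages; refcounts: pp0:2 pp1:2 pp2:1 pp3:2 pp4:1
Op 5: write(P1, v1, 144). refcount(pp1)=2>1 -> COPY to pp5. 6 ppages; refcounts: pp0:2 pp1:1 pp2:1 pp3:2 pp4:1 pp5:1
Op 6: write(P1, v1, 132). refcount(pp5)=1 -> write in place. 6 ppages; refcounts: pp0:2 pp1:1 pp2:1 pp3:2 pp4:1 pp5:1

Answer: 6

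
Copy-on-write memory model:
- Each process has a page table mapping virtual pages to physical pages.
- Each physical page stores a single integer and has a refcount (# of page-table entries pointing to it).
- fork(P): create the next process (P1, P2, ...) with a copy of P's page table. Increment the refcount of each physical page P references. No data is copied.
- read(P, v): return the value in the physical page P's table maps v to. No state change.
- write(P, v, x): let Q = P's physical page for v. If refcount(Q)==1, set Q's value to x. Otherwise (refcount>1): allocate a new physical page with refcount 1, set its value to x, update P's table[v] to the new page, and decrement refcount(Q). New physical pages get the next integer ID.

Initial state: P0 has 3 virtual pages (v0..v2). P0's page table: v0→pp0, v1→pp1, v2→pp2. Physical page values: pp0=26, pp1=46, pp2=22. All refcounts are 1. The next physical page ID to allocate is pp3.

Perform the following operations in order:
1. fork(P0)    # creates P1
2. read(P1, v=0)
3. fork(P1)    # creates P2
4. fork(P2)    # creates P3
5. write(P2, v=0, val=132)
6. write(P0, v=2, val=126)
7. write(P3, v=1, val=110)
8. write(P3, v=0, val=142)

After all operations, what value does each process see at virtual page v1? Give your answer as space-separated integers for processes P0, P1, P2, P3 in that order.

Answer: 46 46 46 110

Derivation:
Op 1: fork(P0) -> P1. 3 ppages; refcounts: pp0:2 pp1:2 pp2:2
Op 2: read(P1, v0) -> 26. No state change.
Op 3: fork(P1) -> P2. 3 ppages; refcounts: pp0:3 pp1:3 pp2:3
Op 4: fork(P2) -> P3. 3 ppages; refcounts: pp0:4 pp1:4 pp2:4
Op 5: write(P2, v0, 132). refcount(pp0)=4>1 -> COPY to pp3. 4 ppages; refcounts: pp0:3 pp1:4 pp2:4 pp3:1
Op 6: write(P0, v2, 126). refcount(pp2)=4>1 -> COPY to pp4. 5 ppages; refcounts: pp0:3 pp1:4 pp2:3 pp3:1 pp4:1
Op 7: write(P3, v1, 110). refcount(pp1)=4>1 -> COPY to pp5. 6 ppages; refcounts: pp0:3 pp1:3 pp2:3 pp3:1 pp4:1 pp5:1
Op 8: write(P3, v0, 142). refcount(pp0)=3>1 -> COPY to pp6. 7 ppages; refcounts: pp0:2 pp1:3 pp2:3 pp3:1 pp4:1 pp5:1 pp6:1
P0: v1 -> pp1 = 46
P1: v1 -> pp1 = 46
P2: v1 -> pp1 = 46
P3: v1 -> pp5 = 110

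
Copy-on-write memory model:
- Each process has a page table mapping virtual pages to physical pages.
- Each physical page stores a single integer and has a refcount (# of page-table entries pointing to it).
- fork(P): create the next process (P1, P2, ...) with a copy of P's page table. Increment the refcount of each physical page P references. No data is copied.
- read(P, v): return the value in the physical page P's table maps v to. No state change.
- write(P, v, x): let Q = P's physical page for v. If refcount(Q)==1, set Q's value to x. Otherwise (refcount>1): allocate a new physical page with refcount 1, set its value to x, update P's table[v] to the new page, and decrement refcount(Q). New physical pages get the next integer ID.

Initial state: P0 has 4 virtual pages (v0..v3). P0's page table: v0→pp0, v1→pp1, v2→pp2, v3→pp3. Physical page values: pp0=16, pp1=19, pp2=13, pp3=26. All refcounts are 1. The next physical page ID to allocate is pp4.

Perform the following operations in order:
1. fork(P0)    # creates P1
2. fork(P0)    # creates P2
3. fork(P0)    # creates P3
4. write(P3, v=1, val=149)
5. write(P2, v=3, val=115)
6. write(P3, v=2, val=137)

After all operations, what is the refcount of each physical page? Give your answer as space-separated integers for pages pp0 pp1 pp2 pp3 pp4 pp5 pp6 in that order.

Op 1: fork(P0) -> P1. 4 ppages; refcounts: pp0:2 pp1:2 pp2:2 pp3:2
Op 2: fork(P0) -> P2. 4 ppages; refcounts: pp0:3 pp1:3 pp2:3 pp3:3
Op 3: fork(P0) -> P3. 4 ppages; refcounts: pp0:4 pp1:4 pp2:4 pp3:4
Op 4: write(P3, v1, 149). refcount(pp1)=4>1 -> COPY to pp4. 5 ppages; refcounts: pp0:4 pp1:3 pp2:4 pp3:4 pp4:1
Op 5: write(P2, v3, 115). refcount(pp3)=4>1 -> COPY to pp5. 6 ppages; refcounts: pp0:4 pp1:3 pp2:4 pp3:3 pp4:1 pp5:1
Op 6: write(P3, v2, 137). refcount(pp2)=4>1 -> COPY to pp6. 7 ppages; refcounts: pp0:4 pp1:3 pp2:3 pp3:3 pp4:1 pp5:1 pp6:1

Answer: 4 3 3 3 1 1 1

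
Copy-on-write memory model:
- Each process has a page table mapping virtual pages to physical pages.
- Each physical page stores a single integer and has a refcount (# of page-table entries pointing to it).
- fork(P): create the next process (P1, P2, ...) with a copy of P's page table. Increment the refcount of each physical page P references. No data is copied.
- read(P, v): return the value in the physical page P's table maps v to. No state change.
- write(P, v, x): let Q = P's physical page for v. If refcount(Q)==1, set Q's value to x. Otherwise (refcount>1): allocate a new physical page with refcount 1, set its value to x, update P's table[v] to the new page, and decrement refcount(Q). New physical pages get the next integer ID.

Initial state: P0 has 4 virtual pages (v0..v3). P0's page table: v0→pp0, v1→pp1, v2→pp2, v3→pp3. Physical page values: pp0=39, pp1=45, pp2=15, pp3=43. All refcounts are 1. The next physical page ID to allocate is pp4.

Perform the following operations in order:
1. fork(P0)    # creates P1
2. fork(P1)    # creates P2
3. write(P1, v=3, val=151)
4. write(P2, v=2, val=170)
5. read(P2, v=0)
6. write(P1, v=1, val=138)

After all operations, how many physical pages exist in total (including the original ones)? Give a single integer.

Op 1: fork(P0) -> P1. 4 ppages; refcounts: pp0:2 pp1:2 pp2:2 pp3:2
Op 2: fork(P1) -> P2. 4 ppages; refcounts: pp0:3 pp1:3 pp2:3 pp3:3
Op 3: write(P1, v3, 151). refcount(pp3)=3>1 -> COPY to pp4. 5 ppages; refcounts: pp0:3 pp1:3 pp2:3 pp3:2 pp4:1
Op 4: write(P2, v2, 170). refcount(pp2)=3>1 -> COPY to pp5. 6 ppages; refcounts: pp0:3 pp1:3 pp2:2 pp3:2 pp4:1 pp5:1
Op 5: read(P2, v0) -> 39. No state change.
Op 6: write(P1, v1, 138). refcount(pp1)=3>1 -> COPY to pp6. 7 ppages; refcounts: pp0:3 pp1:2 pp2:2 pp3:2 pp4:1 pp5:1 pp6:1

Answer: 7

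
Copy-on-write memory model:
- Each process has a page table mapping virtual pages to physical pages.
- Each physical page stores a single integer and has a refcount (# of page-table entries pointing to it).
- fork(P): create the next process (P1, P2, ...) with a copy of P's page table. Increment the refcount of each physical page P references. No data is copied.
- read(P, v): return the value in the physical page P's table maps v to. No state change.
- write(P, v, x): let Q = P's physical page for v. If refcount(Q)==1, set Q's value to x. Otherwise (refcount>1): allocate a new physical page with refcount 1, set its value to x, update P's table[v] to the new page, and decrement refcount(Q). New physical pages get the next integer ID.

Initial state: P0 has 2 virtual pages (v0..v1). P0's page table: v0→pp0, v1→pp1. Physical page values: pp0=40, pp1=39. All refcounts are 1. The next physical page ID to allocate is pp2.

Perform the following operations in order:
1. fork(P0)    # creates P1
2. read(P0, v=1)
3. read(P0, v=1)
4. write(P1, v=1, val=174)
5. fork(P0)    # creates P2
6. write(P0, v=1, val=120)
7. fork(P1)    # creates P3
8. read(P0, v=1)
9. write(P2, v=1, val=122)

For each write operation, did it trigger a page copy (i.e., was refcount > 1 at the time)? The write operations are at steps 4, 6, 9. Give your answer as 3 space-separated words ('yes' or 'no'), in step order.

Op 1: fork(P0) -> P1. 2 ppages; refcounts: pp0:2 pp1:2
Op 2: read(P0, v1) -> 39. No state change.
Op 3: read(P0, v1) -> 39. No state change.
Op 4: write(P1, v1, 174). refcount(pp1)=2>1 -> COPY to pp2. 3 ppages; refcounts: pp0:2 pp1:1 pp2:1
Op 5: fork(P0) -> P2. 3 ppages; refcounts: pp0:3 pp1:2 pp2:1
Op 6: write(P0, v1, 120). refcount(pp1)=2>1 -> COPY to pp3. 4 ppages; refcounts: pp0:3 pp1:1 pp2:1 pp3:1
Op 7: fork(P1) -> P3. 4 ppages; refcounts: pp0:4 pp1:1 pp2:2 pp3:1
Op 8: read(P0, v1) -> 120. No state change.
Op 9: write(P2, v1, 122). refcount(pp1)=1 -> write in place. 4 ppages; refcounts: pp0:4 pp1:1 pp2:2 pp3:1

yes yes no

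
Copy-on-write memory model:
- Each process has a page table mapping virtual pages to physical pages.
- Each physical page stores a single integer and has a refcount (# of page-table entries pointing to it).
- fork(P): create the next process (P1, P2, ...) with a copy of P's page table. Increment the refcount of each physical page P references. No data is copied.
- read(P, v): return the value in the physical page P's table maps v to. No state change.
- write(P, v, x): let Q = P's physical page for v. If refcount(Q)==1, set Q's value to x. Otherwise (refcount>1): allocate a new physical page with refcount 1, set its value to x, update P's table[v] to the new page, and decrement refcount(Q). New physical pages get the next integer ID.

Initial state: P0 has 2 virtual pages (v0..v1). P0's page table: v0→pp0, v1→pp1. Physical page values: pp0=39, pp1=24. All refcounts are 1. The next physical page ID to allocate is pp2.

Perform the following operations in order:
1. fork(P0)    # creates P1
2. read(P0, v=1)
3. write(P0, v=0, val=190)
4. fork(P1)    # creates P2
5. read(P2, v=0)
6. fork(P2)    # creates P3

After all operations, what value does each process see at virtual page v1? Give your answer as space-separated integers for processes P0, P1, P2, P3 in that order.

Answer: 24 24 24 24

Derivation:
Op 1: fork(P0) -> P1. 2 ppages; refcounts: pp0:2 pp1:2
Op 2: read(P0, v1) -> 24. No state change.
Op 3: write(P0, v0, 190). refcount(pp0)=2>1 -> COPY to pp2. 3 ppages; refcounts: pp0:1 pp1:2 pp2:1
Op 4: fork(P1) -> P2. 3 ppages; refcounts: pp0:2 pp1:3 pp2:1
Op 5: read(P2, v0) -> 39. No state change.
Op 6: fork(P2) -> P3. 3 ppages; refcounts: pp0:3 pp1:4 pp2:1
P0: v1 -> pp1 = 24
P1: v1 -> pp1 = 24
P2: v1 -> pp1 = 24
P3: v1 -> pp1 = 24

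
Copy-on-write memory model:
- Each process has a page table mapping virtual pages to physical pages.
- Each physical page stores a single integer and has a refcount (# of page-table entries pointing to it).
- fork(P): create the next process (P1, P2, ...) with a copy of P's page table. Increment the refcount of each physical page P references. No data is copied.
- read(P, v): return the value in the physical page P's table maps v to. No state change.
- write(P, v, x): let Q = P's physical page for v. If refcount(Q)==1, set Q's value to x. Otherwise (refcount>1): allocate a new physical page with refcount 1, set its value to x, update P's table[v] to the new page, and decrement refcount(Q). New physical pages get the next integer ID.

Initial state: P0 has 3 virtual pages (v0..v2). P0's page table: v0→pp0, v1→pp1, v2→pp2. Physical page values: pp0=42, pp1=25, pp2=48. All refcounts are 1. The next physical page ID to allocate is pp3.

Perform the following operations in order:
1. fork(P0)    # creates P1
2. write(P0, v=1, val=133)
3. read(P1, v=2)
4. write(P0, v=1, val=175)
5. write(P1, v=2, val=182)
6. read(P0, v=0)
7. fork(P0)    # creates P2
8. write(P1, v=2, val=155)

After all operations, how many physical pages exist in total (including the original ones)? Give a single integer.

Op 1: fork(P0) -> P1. 3 ppages; refcounts: pp0:2 pp1:2 pp2:2
Op 2: write(P0, v1, 133). refcount(pp1)=2>1 -> COPY to pp3. 4 ppages; refcounts: pp0:2 pp1:1 pp2:2 pp3:1
Op 3: read(P1, v2) -> 48. No state change.
Op 4: write(P0, v1, 175). refcount(pp3)=1 -> write in place. 4 ppages; refcounts: pp0:2 pp1:1 pp2:2 pp3:1
Op 5: write(P1, v2, 182). refcount(pp2)=2>1 -> COPY to pp4. 5 ppages; refcounts: pp0:2 pp1:1 pp2:1 pp3:1 pp4:1
Op 6: read(P0, v0) -> 42. No state change.
Op 7: fork(P0) -> P2. 5 ppages; refcounts: pp0:3 pp1:1 pp2:2 pp3:2 pp4:1
Op 8: write(P1, v2, 155). refcount(pp4)=1 -> write in place. 5 ppages; refcounts: pp0:3 pp1:1 pp2:2 pp3:2 pp4:1

Answer: 5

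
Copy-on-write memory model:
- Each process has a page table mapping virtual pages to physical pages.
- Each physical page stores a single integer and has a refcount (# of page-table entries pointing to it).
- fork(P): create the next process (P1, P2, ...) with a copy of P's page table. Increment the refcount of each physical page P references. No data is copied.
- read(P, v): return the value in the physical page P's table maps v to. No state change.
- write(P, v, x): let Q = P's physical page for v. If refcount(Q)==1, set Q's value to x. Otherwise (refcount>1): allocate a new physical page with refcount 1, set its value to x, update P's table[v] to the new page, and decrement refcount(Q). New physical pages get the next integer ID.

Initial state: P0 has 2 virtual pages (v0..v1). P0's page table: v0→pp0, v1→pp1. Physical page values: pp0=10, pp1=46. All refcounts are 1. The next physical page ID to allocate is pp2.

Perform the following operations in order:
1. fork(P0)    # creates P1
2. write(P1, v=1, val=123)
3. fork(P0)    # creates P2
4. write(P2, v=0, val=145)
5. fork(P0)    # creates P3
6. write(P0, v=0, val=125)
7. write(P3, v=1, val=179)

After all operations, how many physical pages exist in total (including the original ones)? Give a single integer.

Answer: 6

Derivation:
Op 1: fork(P0) -> P1. 2 ppages; refcounts: pp0:2 pp1:2
Op 2: write(P1, v1, 123). refcount(pp1)=2>1 -> COPY to pp2. 3 ppages; refcounts: pp0:2 pp1:1 pp2:1
Op 3: fork(P0) -> P2. 3 ppages; refcounts: pp0:3 pp1:2 pp2:1
Op 4: write(P2, v0, 145). refcount(pp0)=3>1 -> COPY to pp3. 4 ppages; refcounts: pp0:2 pp1:2 pp2:1 pp3:1
Op 5: fork(P0) -> P3. 4 ppages; refcounts: pp0:3 pp1:3 pp2:1 pp3:1
Op 6: write(P0, v0, 125). refcount(pp0)=3>1 -> COPY to pp4. 5 ppages; refcounts: pp0:2 pp1:3 pp2:1 pp3:1 pp4:1
Op 7: write(P3, v1, 179). refcount(pp1)=3>1 -> COPY to pp5. 6 ppages; refcounts: pp0:2 pp1:2 pp2:1 pp3:1 pp4:1 pp5:1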